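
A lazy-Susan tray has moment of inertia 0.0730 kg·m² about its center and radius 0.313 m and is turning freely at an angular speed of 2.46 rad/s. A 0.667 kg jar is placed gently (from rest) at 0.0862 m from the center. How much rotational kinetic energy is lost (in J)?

The added mass arrives with no angular momentum about the center, and any external torque about the center is negligible, so the system's angular momentum is conserved.
Added inertia Σmr² = (0.667)(0.0862)² = 0.004956 kg·m²; I_f = 0.07300 + 0.004956 = 0.07796 kg·m².
ω_f = I_p ω_i / I_f = (0.07300)(2.46) / 0.07796 = 2.304 rad/s.
KE_i = ½(0.07300)(2.460 rad/s)² = 0.2209 J; KE_f = ½(0.07796)(2.304)² = 0.2068 J.

energy lost ≈ 0.0140 J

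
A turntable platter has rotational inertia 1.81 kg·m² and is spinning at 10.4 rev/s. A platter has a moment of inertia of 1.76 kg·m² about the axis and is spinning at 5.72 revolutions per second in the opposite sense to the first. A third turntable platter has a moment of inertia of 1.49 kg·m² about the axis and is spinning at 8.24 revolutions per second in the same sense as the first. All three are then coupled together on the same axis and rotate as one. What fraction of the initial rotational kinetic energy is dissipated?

fraction ≈ 0.753

No external torque acts about the common axis, so total angular momentum is conserved.
Taking A's sense as positive: L = (1.810)(10.4) − (1.760)(5.72) + (1.490)(8.24) = 21.03 kg·m²·rev/s.
Combined I = 1.810 + 1.760 + 1.490 = 5.060 kg·m².
ω_f = L / I = 21.03 / 5.060 = 4.157 rev/s.
KE_i = ½ΣIω² = 6998 J; KE_f = ½(5.060)(26.12)² = 1726 J.
Fraction dissipated = (KE_i − KE_f)/KE_i = 0.7534.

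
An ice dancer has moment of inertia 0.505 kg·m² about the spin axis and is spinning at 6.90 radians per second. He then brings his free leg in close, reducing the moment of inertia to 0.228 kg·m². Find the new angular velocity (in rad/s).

With no external torque about the axis, L is conserved: I₁ω₁ = I₂ω₂.
ω₂ = I₁ω₁ / I₂ = (0.5050)(6.90 rad/s) / (0.2280) = 15.28 rad/s.

ω₂ ≈ 15.3 rad/s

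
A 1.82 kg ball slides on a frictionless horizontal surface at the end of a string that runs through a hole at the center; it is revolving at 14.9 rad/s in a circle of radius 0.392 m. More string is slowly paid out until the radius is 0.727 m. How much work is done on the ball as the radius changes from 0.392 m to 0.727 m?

No torque about the axis ⇒ m r₁² ω₁ = m r₂² ω₂.
ω₂ = ω₁ (r₁/r₂)² = (14.9)(0.392/0.727)² = 4.332 rad/s.
W = ΔKE = ½m(v₂² − v₁²) = -22.02 J.

W ≈ -22.0 J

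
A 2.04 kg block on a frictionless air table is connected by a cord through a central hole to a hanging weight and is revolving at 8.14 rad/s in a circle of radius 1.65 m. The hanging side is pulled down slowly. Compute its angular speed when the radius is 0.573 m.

No torque about the axis ⇒ m r₁² ω₁ = m r₂² ω₂.
ω₂ = ω₁ (r₁/r₂)² = (8.14)(1.65/0.573)² = 67.50 rad/s.

ω₂ ≈ 67.5 rad/s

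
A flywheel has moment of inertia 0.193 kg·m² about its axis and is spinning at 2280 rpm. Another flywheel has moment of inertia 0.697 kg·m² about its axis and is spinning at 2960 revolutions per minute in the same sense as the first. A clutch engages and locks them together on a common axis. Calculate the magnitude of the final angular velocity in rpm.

The coupling torques are internal; angular momentum about the shared axis is conserved.
Taking A's sense as positive: L = (0.1930)(2280) + (0.6970)(2960) = 2503 kg·m²·rpm.
Combined I = 0.1930 + 0.6970 = 0.8900 kg·m².
ω_f = L / I = 2503 / 0.8900 = 2813 rpm.

|ω_f| ≈ 2810 rpm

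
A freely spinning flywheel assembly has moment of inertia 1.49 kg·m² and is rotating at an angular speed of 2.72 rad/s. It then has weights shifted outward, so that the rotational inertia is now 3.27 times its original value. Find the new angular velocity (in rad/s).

ω₂ ≈ 0.832 rad/s

Angular momentum about the spin axis is conserved since the torque about it is zero.
I₂ = 3.27 × 1.49 = 4.872 kg·m².
ω₂ = I₁ω₁ / I₂ = (1.490)(2.72 rad/s) / (4.872) = 0.8318 rad/s.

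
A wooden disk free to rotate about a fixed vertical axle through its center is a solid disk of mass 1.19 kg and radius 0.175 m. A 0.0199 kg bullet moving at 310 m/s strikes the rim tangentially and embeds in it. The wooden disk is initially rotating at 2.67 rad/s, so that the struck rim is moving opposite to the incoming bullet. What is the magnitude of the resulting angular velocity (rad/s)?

The axle reaction passes through the axle and exerts no torque about it; angular momentum about the axle is conserved through the impact.
I_p = ½(1.19)(0.175)² = 0.01822 kg·m². Taking the sense of the bullet's angular momentum as positive, L_{bullet} = m v R = (0.0199)(310)(0.175) = 1.080 kg·m²/s.
L_i = −I_p ω_p + m v R = −(0.01822)(2.67) + 1.080 = 1.031 kg·m²/s.
After sticking, I_f = I_p + m R² = 0.01822 + (0.0199)(0.175)² = 0.01883 kg·m².
ω_f = L_i / I_f = 1.031 / 0.01883 = 54.75 rad/s.

|ω_f| ≈ 54.7 rad/s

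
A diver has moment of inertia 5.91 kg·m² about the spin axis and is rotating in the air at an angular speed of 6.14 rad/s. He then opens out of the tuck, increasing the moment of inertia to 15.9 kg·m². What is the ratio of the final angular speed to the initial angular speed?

With no external torque about the axis, L is conserved: I₁ω₁ = I₂ω₂.
ω₂/ω₁ = I₁/I₂ = 5.910 / 15.90 = 0.3717.

ω₂/ω₁ ≈ 0.372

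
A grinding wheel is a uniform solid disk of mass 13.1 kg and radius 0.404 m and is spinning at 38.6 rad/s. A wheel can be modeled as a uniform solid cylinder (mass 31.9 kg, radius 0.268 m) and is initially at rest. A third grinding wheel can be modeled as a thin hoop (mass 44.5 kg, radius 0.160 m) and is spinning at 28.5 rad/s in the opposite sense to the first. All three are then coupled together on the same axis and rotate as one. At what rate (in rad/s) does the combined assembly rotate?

|ω_f| ≈ 2.62 rad/s

No external torque acts about the common axis, so total angular momentum is conserved.
Moments of inertia: I_A = ½(13.1)(0.404)² = 1.069 kg·m²; I_B = ½(31.9)(0.268)² = 1.146 kg·m²; I_C = (44.5)(0.160)² = 1.139 kg·m².
Taking A's sense as positive: L = (1.069)(38.6) − (1.139)(28.5) = 8.799 kg·m²·rad/s.
Combined I = 1.069 + 1.146 + 1.139 = 3.354 kg·m².
ω_f = L / I = 8.799 / 3.354 = 2.623 rad/s.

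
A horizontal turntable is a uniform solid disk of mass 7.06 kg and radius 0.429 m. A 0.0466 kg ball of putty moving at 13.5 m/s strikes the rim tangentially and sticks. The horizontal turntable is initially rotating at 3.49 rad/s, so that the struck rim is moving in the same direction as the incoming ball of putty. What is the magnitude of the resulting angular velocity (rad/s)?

The axle reaction passes through the axle and exerts no torque about it; angular momentum about the axle is conserved through the impact.
I_p = ½(7.06)(0.429)² = 0.6497 kg·m². Taking the sense of the ball of putty's angular momentum as positive, L_{ball} = m v R = (0.0466)(13.5)(0.429) = 0.2699 kg·m²/s.
L_i = +I_p ω_p + m v R = +(0.6497)(3.49) + 0.2699 = 2.537 kg·m²/s.
After sticking, I_f = I_p + m R² = 0.6497 + (0.0466)(0.429)² = 0.6582 kg·m².
ω_f = L_i / I_f = 2.537 / 0.6582 = 3.855 rad/s.

|ω_f| ≈ 3.85 rad/s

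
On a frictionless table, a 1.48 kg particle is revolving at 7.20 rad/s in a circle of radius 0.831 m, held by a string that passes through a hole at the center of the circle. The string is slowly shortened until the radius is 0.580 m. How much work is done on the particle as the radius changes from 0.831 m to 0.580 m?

W ≈ 27.9 J

The constraining force is radial, so m r² ω about the center is conserved.
ω₂ = ω₁ (r₁/r₂)² = (7.20)(0.831/0.580)² = 14.78 rad/s.
W = ΔKE = ½m(v₂² − v₁²) = 27.89 J.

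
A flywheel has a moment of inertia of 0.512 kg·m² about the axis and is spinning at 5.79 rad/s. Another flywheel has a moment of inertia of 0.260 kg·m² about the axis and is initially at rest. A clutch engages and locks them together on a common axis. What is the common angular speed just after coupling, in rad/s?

|ω_f| ≈ 3.84 rad/s

No external torque acts about the common axis, so total angular momentum is conserved.
Taking A's sense as positive: L = (0.5120)(5.79) = 2.964 kg·m²·rad/s.
Combined I = 0.5120 + 0.2600 = 0.7720 kg·m².
ω_f = L / I = 2.964 / 0.7720 = 3.840 rad/s.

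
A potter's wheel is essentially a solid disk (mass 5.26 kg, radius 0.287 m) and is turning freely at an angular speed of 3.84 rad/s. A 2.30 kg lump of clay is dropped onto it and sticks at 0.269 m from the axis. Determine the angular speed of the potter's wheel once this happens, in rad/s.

ω_f ≈ 2.17 rad/s

The added mass arrives with no angular momentum about the axis, and any external torque about the axis is negligible, so the system's angular momentum is conserved.
I_p = ½(5.26)(0.287)² = 0.2166 kg·m².
Added inertia Σmr² = (2.30)(0.269)² = 0.1664 kg·m²; I_f = 0.2166 + 0.1664 = 0.3831 kg·m².
ω_f = I_p ω_i / I_f = (0.2166)(3.84) / 0.3831 = 2.172 rad/s.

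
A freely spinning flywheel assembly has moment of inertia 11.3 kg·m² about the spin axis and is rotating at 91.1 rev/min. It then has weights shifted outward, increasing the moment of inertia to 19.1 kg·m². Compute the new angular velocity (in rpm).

ω₂ ≈ 53.9 rpm

With no external torque about the axis, L is conserved: I₁ω₁ = I₂ω₂.
ω₂ = I₁ω₁ / I₂ = (11.30)(91.1 rpm) / (19.10) = 53.90 rpm.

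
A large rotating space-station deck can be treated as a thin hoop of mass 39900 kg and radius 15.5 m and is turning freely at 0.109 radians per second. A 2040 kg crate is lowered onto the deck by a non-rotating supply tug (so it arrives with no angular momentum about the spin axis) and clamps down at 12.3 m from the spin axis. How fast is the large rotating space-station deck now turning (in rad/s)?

ω_f ≈ 0.106 rad/s

The added mass arrives with no angular momentum about the spin axis, and any external torque about the spin axis is negligible, so the system's angular momentum is conserved.
I_p = (39900)(15.5)² = 9.586e+06 kg·m².
Added inertia Σmr² = (2040)(12.3)² = 3.086e+05 kg·m²; I_f = 9.586e+06 + 3.086e+05 = 9.895e+06 kg·m².
ω_f = I_p ω_i / I_f = (9.586e+06)(0.109) / 9.895e+06 = 0.1056 rad/s.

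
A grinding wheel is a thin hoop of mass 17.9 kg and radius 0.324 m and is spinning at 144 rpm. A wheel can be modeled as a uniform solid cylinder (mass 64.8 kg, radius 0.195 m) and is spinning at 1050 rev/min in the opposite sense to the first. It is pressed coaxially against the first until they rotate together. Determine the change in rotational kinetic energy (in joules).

ΔKE ≈ -5820 J

No external torque acts about the common axis, so total angular momentum is conserved.
Moments of inertia: I_A = (17.9)(0.324)² = 1.879 kg·m²; I_B = ½(64.8)(0.195)² = 1.232 kg·m².
Taking A's sense as positive: L = (1.879)(144) − (1.232)(1050) = -1023 kg·m²·rpm.
Combined I = 1.879 + 1.232 = 3.111 kg·m².
ω_f = L / I = -1023 / 3.111 = -328.8 rpm.
KE_i = ½ΣIω² = 7661 J; KE_f = ½(3.111)(34.44)² = 1845 J.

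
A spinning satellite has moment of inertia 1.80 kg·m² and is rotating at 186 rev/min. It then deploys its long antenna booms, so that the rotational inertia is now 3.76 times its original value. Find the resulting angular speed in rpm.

With no external torque about the axis, L is conserved: I₁ω₁ = I₂ω₂.
I₂ = 3.76 × 1.80 = 6.768 kg·m².
ω₂ = I₁ω₁ / I₂ = (1.800)(186 rpm) / (6.768) = 49.47 rpm.

ω₂ ≈ 49.5 rpm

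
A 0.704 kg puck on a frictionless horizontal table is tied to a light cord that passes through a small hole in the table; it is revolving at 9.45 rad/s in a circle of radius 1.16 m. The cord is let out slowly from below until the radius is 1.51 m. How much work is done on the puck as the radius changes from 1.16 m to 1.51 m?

The constraining force is radial, so m r² ω about the center is conserved.
ω₂ = ω₁ (r₁/r₂)² = (9.45)(1.16/1.51)² = 5.577 rad/s.
W = ΔKE = ½m(v₂² − v₁²) = -17.34 J.

W ≈ -17.3 J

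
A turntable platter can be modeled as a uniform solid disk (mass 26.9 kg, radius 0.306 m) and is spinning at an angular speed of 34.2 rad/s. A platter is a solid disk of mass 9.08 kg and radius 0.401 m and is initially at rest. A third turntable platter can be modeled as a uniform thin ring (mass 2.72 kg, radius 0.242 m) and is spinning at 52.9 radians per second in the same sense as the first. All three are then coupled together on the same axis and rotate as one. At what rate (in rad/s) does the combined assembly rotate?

|ω_f| ≈ 24.0 rad/s

No external torque acts about the common axis, so total angular momentum is conserved.
Moments of inertia: I_A = ½(26.9)(0.306)² = 1.259 kg·m²; I_B = ½(9.08)(0.401)² = 0.7300 kg·m²; I_C = (2.72)(0.242)² = 0.1593 kg·m².
Taking A's sense as positive: L = (1.259)(34.2) + (0.1593)(52.9) = 51.50 kg·m²·rad/s.
Combined I = 1.259 + 0.7300 + 0.1593 = 2.149 kg·m².
ω_f = L / I = 51.50 / 2.149 = 23.97 rad/s.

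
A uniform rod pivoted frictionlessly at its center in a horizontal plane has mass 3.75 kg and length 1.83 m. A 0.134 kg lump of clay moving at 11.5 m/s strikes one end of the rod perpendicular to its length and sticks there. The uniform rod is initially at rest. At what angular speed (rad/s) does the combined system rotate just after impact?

|ω_f| ≈ 1.22 rad/s

About the pivot the impulsive forces during the collision are internal, so angular momentum about that axis is conserved.
I_p = (1/12)(3.75)(1.83)² = 1.047 kg·m². Taking the sense of the lump of clay's angular momentum as positive, L_{lump} = m v R = (0.134)(11.5)(1.83/2) = 1.410 kg·m²/s.
L_i = 0 + 1.410 = 1.410 kg·m²/s.
After sticking, I_f = I_p + m R² = 1.047 + (0.134)(1.83/2)² = 1.159 kg·m².
ω_f = L_i / I_f = 1.410 / 1.159 = 1.217 rad/s.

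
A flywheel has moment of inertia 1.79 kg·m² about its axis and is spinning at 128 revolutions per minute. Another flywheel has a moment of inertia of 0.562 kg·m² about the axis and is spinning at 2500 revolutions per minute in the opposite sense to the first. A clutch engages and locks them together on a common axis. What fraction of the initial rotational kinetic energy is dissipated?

fraction ≈ 0.834

The coupling torques are internal; angular momentum about the shared axis is conserved.
Taking A's sense as positive: L = (1.790)(128) − (0.5620)(2500) = -1176 kg·m²·rpm.
Combined I = 1.790 + 0.5620 = 2.352 kg·m².
ω_f = L / I = -1176 / 2.352 = -499.9 rpm.
KE_i = ½ΣIω² = 19420 J; KE_f = ½(2.352)(52.35)² = 3223 J.
Fraction dissipated = (KE_i − KE_f)/KE_i = 0.8340.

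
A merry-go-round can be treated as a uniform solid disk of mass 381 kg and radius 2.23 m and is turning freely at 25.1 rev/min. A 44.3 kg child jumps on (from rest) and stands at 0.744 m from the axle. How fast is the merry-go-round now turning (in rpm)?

The added mass arrives with no angular momentum about the axle, and any external torque about the axle is negligible, so the system's angular momentum is conserved.
I_p = ½(381)(2.23)² = 947.3 kg·m².
Added inertia Σmr² = (44.3)(0.744)² = 24.52 kg·m²; I_f = 947.3 + 24.52 = 971.9 kg·m².
ω_f = I_p ω_i / I_f = (947.3)(25.1) / 971.9 = 24.47 rpm.

ω_f ≈ 24.5 rpm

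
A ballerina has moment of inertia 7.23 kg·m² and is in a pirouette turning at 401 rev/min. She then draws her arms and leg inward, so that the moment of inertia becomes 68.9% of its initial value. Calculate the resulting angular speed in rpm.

No external torque acts about the spin axis, so angular momentum is conserved.
I₂ = 0.689 × 7.23 = 4.981 kg·m².
ω₂ = I₁ω₁ / I₂ = (7.230)(401 rpm) / (4.981) = 582.0 rpm.

ω₂ ≈ 582 rpm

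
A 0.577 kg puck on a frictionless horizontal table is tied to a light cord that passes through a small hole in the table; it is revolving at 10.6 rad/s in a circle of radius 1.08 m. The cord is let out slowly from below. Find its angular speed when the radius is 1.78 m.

No torque about the axis ⇒ m r₁² ω₁ = m r₂² ω₂.
ω₂ = ω₁ (r₁/r₂)² = (10.6)(1.08/1.78)² = 3.902 rad/s.

ω₂ ≈ 3.90 rad/s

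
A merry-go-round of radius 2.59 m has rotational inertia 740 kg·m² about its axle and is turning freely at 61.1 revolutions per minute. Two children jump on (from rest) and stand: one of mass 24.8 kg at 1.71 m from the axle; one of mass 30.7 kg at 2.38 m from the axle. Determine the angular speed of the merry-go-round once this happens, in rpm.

ω_f ≈ 45.8 rpm

The added mass arrives with no angular momentum about the axle, and any external torque about the axle is negligible, so the system's angular momentum is conserved.
Added inertia Σmr² = (24.8)(1.71)² + (30.7)(2.38)² = 246.4 kg·m²; I_f = 740.0 + 246.4 = 986.4 kg·m².
ω_f = I_p ω_i / I_f = (740.0)(61.1) / 986.4 = 45.84 rpm.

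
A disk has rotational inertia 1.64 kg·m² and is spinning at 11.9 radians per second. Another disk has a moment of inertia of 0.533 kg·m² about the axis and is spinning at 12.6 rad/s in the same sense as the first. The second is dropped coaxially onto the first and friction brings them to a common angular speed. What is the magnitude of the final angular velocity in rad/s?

|ω_f| ≈ 12.1 rad/s

The coupling torques are internal; angular momentum about the shared axis is conserved.
Taking A's sense as positive: L = (1.640)(11.9) + (0.5330)(12.6) = 26.23 kg·m²·rad/s.
Combined I = 1.640 + 0.5330 = 2.173 kg·m².
ω_f = L / I = 26.23 / 2.173 = 12.07 rad/s.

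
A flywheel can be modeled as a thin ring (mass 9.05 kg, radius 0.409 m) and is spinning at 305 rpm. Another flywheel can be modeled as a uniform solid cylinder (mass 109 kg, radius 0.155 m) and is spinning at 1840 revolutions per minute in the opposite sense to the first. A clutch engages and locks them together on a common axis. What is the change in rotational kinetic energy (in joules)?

No external torque acts about the common axis, so total angular momentum is conserved.
Moments of inertia: I_A = (9.05)(0.409)² = 1.514 kg·m²; I_B = ½(109)(0.155)² = 1.309 kg·m².
Taking A's sense as positive: L = (1.514)(305) − (1.309)(1840) = -1947 kg·m²·rpm.
Combined I = 1.514 + 1.309 = 2.823 kg·m².
ω_f = L / I = -1947 / 2.823 = -689.8 rpm.
KE_i = ½ΣIω² = 25080 J; KE_f = ½(2.823)(72.24)² = 7366 J.

ΔKE ≈ -17700 J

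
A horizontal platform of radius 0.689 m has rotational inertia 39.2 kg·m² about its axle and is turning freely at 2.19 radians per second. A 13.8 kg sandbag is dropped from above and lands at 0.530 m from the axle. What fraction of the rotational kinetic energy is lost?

fraction ≈ 0.0900

No external torque acts about the axle; L_before = L_after.
Added inertia Σmr² = (13.8)(0.530)² = 3.876 kg·m²; I_f = 39.20 + 3.876 = 43.08 kg·m².
ω_f = I_p ω_i / I_f = (39.20)(2.19) / 43.08 = 1.993 rad/s.
KE_i = ½(39.20)(2.190 rad/s)² = 94.00 J; KE_f = ½(43.08)(1.993)² = 85.54 J.
Fraction lost = 0.08999.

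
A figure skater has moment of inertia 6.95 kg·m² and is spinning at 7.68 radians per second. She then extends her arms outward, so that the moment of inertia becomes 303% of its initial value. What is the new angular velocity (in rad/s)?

ω₂ ≈ 2.53 rad/s

No external torque acts about the spin axis, so angular momentum is conserved.
I₂ = 3.03 × 6.95 = 21.06 kg·m².
ω₂ = I₁ω₁ / I₂ = (6.950)(7.68 rad/s) / (21.06) = 2.535 rad/s.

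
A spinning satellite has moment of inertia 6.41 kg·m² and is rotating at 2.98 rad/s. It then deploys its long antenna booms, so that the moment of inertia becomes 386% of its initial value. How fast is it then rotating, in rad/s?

ω₂ ≈ 0.772 rad/s

With no external torque about the axis, L is conserved: I₁ω₁ = I₂ω₂.
I₂ = 3.86 × 6.41 = 24.74 kg·m².
ω₂ = I₁ω₁ / I₂ = (6.410)(2.98 rad/s) / (24.74) = 0.7720 rad/s.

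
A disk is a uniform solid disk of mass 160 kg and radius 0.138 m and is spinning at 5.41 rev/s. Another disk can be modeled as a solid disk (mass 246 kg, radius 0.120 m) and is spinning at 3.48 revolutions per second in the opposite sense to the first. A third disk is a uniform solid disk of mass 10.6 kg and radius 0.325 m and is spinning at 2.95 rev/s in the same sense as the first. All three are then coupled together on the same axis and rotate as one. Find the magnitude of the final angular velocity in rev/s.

No external torque acts about the common axis, so total angular momentum is conserved.
Moments of inertia: I_A = ½(160)(0.138)² = 1.524 kg·m²; I_B = ½(246)(0.120)² = 1.771 kg·m²; I_C = ½(10.6)(0.325)² = 0.5598 kg·m².
Taking A's sense as positive: L = (1.524)(5.41) − (1.771)(3.48) + (0.5598)(2.95) = 3.730 kg·m²·rev/s.
Combined I = 1.524 + 1.771 + 0.5598 = 3.855 kg·m².
ω_f = L / I = 3.730 / 3.855 = 0.9677 rev/s.

|ω_f| ≈ 0.968 rev/s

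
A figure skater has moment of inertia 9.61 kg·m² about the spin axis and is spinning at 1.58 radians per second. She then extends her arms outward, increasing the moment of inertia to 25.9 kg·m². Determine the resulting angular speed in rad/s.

With no external torque about the axis, L is conserved: I₁ω₁ = I₂ω₂.
ω₂ = I₁ω₁ / I₂ = (9.610)(1.58 rad/s) / (25.90) = 0.5862 rad/s.

ω₂ ≈ 0.586 rad/s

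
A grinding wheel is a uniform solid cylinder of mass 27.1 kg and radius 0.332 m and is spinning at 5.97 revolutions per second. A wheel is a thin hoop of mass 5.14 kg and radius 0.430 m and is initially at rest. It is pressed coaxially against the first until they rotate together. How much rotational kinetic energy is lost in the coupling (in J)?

ΔKE lost ≈ 409 J

The coupling torques are internal; angular momentum about the shared axis is conserved.
Moments of inertia: I_A = ½(27.1)(0.332)² = 1.494 kg·m²; I_B = (5.14)(0.430)² = 0.9504 kg·m².
Taking A's sense as positive: L = (1.494)(5.97) = 8.916 kg·m²·rev/s.
Combined I = 1.494 + 0.9504 = 2.444 kg·m².
ω_f = L / I = 8.916 / 2.444 = 3.648 rev/s.
KE_i = ½ΣIω² = 1051 J; KE_f = ½(2.444)(22.92)² = 642.1 J.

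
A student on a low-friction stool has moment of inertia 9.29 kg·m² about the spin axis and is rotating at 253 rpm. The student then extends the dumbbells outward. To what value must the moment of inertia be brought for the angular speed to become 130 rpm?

I₂ ≈ 18.1 kg·m²

Angular momentum about the spin axis is conserved since the torque about it is zero.
I₂ = I₁ω₁ / ω₂ = (9.29)(253) / (130) = 18.08 kg·m².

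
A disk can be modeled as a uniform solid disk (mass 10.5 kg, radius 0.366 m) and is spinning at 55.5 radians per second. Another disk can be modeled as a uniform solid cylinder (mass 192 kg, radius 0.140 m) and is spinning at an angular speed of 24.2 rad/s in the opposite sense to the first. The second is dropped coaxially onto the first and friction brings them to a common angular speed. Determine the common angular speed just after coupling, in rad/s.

|ω_f| ≈ 2.52 rad/s

The coupling torques are internal; angular momentum about the shared axis is conserved.
Moments of inertia: I_A = ½(10.5)(0.366)² = 0.7033 kg·m²; I_B = ½(192)(0.140)² = 1.882 kg·m².
Taking A's sense as positive: L = (0.7033)(55.5) − (1.882)(24.2) = -6.503 kg·m²·rad/s.
Combined I = 0.7033 + 1.882 = 2.585 kg·m².
ω_f = L / I = -6.503 / 2.585 = -2.516 rad/s.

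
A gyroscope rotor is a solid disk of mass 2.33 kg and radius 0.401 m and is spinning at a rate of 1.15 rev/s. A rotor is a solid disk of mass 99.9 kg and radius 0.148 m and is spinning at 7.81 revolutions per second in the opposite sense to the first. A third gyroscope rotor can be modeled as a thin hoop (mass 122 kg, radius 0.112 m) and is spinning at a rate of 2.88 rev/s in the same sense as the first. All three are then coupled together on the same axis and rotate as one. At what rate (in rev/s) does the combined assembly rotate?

No external torque acts about the common axis, so total angular momentum is conserved.
Moments of inertia: I_A = ½(2.33)(0.401)² = 0.1873 kg·m²; I_B = ½(99.9)(0.148)² = 1.094 kg·m²; I_C = (122)(0.112)² = 1.530 kg·m².
Taking A's sense as positive: L = (0.1873)(1.15) − (1.094)(7.81) + (1.530)(2.88) = -3.922 kg·m²·rev/s.
Combined I = 0.1873 + 1.094 + 1.530 = 2.812 kg·m².
ω_f = L / I = -3.922 / 2.812 = -1.395 rev/s.

|ω_f| ≈ 1.39 rev/s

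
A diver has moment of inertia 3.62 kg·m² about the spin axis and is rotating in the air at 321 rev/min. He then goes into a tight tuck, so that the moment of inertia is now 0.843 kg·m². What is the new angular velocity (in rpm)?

ω₂ ≈ 1380 rpm

With no external torque about the axis, L is conserved: I₁ω₁ = I₂ω₂.
ω₂ = I₁ω₁ / I₂ = (3.620)(321 rpm) / (0.8430) = 1378 rpm.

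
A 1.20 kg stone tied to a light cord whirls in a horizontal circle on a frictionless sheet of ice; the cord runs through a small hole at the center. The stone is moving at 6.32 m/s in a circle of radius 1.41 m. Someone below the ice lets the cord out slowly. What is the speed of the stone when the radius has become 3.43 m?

Central (radial) force ⇒ zero torque about the center ⇒ m v r is constant.
v₂ = v₁ r₁ / r₂ = (6.32)(1.41) / (3.43) = 2.598 m/s.

v₂ ≈ 2.60 m/s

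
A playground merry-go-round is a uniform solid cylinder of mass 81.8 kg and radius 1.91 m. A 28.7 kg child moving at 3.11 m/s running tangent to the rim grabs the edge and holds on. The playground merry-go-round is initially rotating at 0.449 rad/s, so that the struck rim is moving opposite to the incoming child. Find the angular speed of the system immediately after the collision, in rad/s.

|ω_f| ≈ 0.408 rad/s

The axle reaction passes through the axle and exerts no torque about it; angular momentum about the axle is conserved through the impact.
I_p = ½(81.8)(1.91)² = 149.2 kg·m². Taking the sense of the child's angular momentum as positive, L_{child} = m v R = (28.7)(3.11)(1.91) = 170.5 kg·m²/s.
L_i = −I_p ω_p + m v R = −(149.2)(0.449) + 170.5 = 103.5 kg·m²/s.
After sticking, I_f = I_p + m R² = 149.2 + (28.7)(1.91)² = 253.9 kg·m².
ω_f = L_i / I_f = 103.5 / 253.9 = 0.4076 rad/s.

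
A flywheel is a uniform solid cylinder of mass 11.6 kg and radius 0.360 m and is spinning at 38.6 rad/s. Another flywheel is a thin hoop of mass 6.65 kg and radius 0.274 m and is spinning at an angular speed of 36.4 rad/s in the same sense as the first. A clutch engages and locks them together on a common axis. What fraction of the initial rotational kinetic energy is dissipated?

fraction ≈ 0.000815

No external torque acts about the common axis, so total angular momentum is conserved.
Moments of inertia: I_A = ½(11.6)(0.360)² = 0.7517 kg·m²; I_B = (6.65)(0.274)² = 0.4993 kg·m².
Taking A's sense as positive: L = (0.7517)(38.6) + (0.4993)(36.4) = 47.19 kg·m²·rad/s.
Combined I = 0.7517 + 0.4993 = 1.251 kg·m².
ω_f = L / I = 47.19 / 1.251 = 37.72 rad/s.
KE_i = ½ΣIω² = 890.7 J; KE_f = ½(1.251)(37.72)² = 890.0 J.
Fraction dissipated = (KE_i − KE_f)/KE_i = 0.0008151.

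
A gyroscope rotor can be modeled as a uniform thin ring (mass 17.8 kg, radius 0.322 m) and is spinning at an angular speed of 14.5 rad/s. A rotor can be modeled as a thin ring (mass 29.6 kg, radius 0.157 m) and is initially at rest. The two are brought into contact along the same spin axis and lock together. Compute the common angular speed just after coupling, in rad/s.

No external torque acts about the common axis, so total angular momentum is conserved.
Moments of inertia: I_A = (17.8)(0.322)² = 1.846 kg·m²; I_B = (29.6)(0.157)² = 0.7296 kg·m².
Taking A's sense as positive: L = (1.846)(14.5) = 26.76 kg·m²·rad/s.
Combined I = 1.846 + 0.7296 = 2.575 kg·m².
ω_f = L / I = 26.76 / 2.575 = 10.39 rad/s.

|ω_f| ≈ 10.4 rad/s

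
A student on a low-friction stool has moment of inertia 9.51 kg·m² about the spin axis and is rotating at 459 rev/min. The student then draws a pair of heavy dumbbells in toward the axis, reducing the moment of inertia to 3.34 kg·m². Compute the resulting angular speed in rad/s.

ω₂ ≈ 137 rad/s

No external torque acts about the spin axis, so angular momentum is conserved.
ω₂ = I₁ω₁ / I₂ = (9.510)(459 rpm) / (3.340) = 1307 rpm = 136.9 rad/s.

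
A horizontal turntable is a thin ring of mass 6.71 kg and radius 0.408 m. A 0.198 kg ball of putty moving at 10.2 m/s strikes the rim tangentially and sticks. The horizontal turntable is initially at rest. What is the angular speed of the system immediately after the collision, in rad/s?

|ω_f| ≈ 0.717 rad/s

The axle reaction passes through the axle and exerts no torque about it; angular momentum about the axle is conserved through the impact.
I_p = (6.71)(0.408)² = 1.117 kg·m². Taking the sense of the ball of putty's angular momentum as positive, L_{ball} = m v R = (0.198)(10.2)(0.408) = 0.8240 kg·m²/s.
L_i = 0 + 0.8240 = 0.8240 kg·m²/s.
After sticking, I_f = I_p + m R² = 1.117 + (0.198)(0.408)² = 1.150 kg·m².
ω_f = L_i / I_f = 0.8240 / 1.150 = 0.7166 rad/s.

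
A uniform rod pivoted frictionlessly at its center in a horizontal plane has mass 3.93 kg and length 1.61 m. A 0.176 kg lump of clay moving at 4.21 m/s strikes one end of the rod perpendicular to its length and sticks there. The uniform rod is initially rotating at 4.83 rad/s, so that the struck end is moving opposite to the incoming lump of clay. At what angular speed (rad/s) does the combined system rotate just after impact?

The axle reaction passes through the pivot and exerts no torque about it; angular momentum about the pivot is conserved through the impact.
I_p = (1/12)(3.93)(1.61)² = 0.8489 kg·m². Taking the sense of the lump of clay's angular momentum as positive, L_{lump} = m v R = (0.176)(4.21)(1.61/2) = 0.5965 kg·m²/s.
L_i = −I_p ω_p + m v R = −(0.8489)(4.83) + 0.5965 = -3.504 kg·m²/s.
After sticking, I_f = I_p + m R² = 0.8489 + (0.176)(1.61/2)² = 0.9630 kg·m².
ω_f = L_i / I_f = -3.504 / 0.9630 = -3.639 rad/s.

|ω_f| ≈ 3.64 rad/s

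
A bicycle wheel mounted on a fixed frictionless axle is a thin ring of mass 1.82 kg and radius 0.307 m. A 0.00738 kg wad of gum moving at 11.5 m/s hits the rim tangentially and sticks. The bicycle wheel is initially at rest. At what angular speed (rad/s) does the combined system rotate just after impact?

|ω_f| ≈ 0.151 rad/s

The axle reaction passes through the axle and exerts no torque about it; angular momentum about the axle is conserved through the impact.
I_p = (1.82)(0.307)² = 0.1715 kg·m². Taking the sense of the wad of gum's angular momentum as positive, L_{wad} = m v R = (0.00738)(11.5)(0.307) = 0.02606 kg·m²/s.
L_i = 0 + 0.02606 = 0.02606 kg·m²/s.
After sticking, I_f = I_p + m R² = 0.1715 + (0.00738)(0.307)² = 0.1722 kg·m².
ω_f = L_i / I_f = 0.02606 / 0.1722 = 0.1513 rad/s.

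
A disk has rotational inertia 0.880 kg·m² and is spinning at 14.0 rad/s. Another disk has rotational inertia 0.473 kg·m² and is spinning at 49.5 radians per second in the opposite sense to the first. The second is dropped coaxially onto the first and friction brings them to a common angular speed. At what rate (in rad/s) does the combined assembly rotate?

The coupling torques are internal; angular momentum about the shared axis is conserved.
Taking A's sense as positive: L = (0.8800)(14.0) − (0.4730)(49.5) = -11.09 kg·m²·rad/s.
Combined I = 0.8800 + 0.4730 = 1.353 kg·m².
ω_f = L / I = -11.09 / 1.353 = -8.199 rad/s.

|ω_f| ≈ 8.20 rad/s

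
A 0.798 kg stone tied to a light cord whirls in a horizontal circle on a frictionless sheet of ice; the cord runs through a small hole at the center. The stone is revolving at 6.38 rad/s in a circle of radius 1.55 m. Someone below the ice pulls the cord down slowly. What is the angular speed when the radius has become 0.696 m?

ω₂ ≈ 31.6 rad/s

The constraining force is radial, so m r² ω about the center is conserved.
ω₂ = ω₁ (r₁/r₂)² = (6.38)(1.55/0.696)² = 31.64 rad/s.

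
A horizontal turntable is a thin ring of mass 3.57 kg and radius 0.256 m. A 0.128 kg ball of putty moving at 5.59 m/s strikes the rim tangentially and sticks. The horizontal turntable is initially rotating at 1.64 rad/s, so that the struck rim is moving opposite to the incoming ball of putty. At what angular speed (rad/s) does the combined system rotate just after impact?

About the axle the impulsive forces during the collision are internal, so angular momentum about that axis is conserved.
I_p = (3.57)(0.256)² = 0.2340 kg·m². Taking the sense of the ball of putty's angular momentum as positive, L_{ball} = m v R = (0.128)(5.59)(0.256) = 0.1832 kg·m²/s.
L_i = −I_p ω_p + m v R = −(0.2340)(1.64) + 0.1832 = -0.2005 kg·m²/s.
After sticking, I_f = I_p + m R² = 0.2340 + (0.128)(0.256)² = 0.2424 kg·m².
ω_f = L_i / I_f = -0.2005 / 0.2424 = -0.8274 rad/s.

|ω_f| ≈ 0.827 rad/s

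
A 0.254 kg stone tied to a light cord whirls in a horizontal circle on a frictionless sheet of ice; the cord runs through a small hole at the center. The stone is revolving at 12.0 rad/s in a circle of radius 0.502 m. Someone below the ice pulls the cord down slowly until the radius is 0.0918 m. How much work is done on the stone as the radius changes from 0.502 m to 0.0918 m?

W ≈ 133 J

The constraining force is radial, so m r² ω about the center is conserved.
ω₂ = ω₁ (r₁/r₂)² = (12.0)(0.502/0.0918)² = 358.8 rad/s.
W = ΔKE = ½m(v₂² − v₁²) = 133.2 J.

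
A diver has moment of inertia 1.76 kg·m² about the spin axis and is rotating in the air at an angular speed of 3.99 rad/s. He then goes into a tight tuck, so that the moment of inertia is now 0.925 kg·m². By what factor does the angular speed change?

Angular momentum about the spin axis is conserved since the torque about it is zero.
ω₂/ω₁ = I₁/I₂ = 1.760 / 0.9250 = 1.903.

ω₂/ω₁ ≈ 1.90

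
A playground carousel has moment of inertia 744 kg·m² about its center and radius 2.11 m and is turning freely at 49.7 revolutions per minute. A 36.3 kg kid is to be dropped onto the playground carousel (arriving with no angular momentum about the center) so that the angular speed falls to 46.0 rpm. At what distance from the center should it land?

r ≈ 1.28 m

The added mass arrives with no angular momentum about the center, and any external torque about the center is negligible, so the system's angular momentum is conserved.
I_p ω_i = (I_p + m r²) ω_f ⇒ m r² = I_p(ω_i/ω_f − 1) = 744.0(49.7/46.0 − 1) = 59.84 kg·m².
r = √(59.84/36.3) = 1.284 m.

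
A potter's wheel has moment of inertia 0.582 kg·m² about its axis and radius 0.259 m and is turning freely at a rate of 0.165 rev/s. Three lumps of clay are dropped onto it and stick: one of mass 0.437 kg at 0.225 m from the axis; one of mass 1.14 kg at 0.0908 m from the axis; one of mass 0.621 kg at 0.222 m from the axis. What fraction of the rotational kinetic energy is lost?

The added mass arrives with no angular momentum about the axis, and any external torque about the axis is negligible, so the system's angular momentum is conserved.
Added inertia Σmr² = (0.437)(0.225)² + (1.14)(0.0908)² + (0.621)(0.222)² = 0.06213 kg·m²; I_f = 0.5820 + 0.06213 = 0.6441 kg·m².
ω_f = I_p ω_i / I_f = (0.5820)(0.165) / 0.6441 = 0.1491 rev/s.
KE_i = ½(0.5820)(1.037 rad/s)² = 0.3128 J; KE_f = ½(0.6441)(0.9367)² = 0.2826 J.
Fraction lost = 0.09645.

fraction ≈ 0.0965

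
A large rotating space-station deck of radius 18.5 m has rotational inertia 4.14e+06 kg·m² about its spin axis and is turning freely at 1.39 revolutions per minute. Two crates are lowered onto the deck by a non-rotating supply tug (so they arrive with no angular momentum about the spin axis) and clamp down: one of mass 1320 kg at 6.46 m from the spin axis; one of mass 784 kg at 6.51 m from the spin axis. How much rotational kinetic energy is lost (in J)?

energy lost ≈ 916 J

The added mass arrives with no angular momentum about the spin axis, and any external torque about the spin axis is negligible, so the system's angular momentum is conserved.
Added inertia Σmr² = (1320)(6.46)² + (784)(6.51)² = 88310 kg·m²; I_f = 4.140e+06 + 88310 = 4.228e+06 kg·m².
ω_f = I_p ω_i / I_f = (4.140e+06)(1.39) / 4.228e+06 = 1.361 rpm.
KE_i = ½(4.140e+06)(0.1456 rad/s)² = 43860 J; KE_f = ½(4.228e+06)(0.1425)² = 42940 J.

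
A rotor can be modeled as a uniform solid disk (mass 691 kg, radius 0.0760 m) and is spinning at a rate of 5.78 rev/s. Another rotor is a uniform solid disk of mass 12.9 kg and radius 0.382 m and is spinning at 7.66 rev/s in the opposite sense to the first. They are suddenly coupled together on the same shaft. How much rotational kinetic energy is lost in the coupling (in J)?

No external torque acts about the common axis, so total angular momentum is conserved.
Moments of inertia: I_A = ½(691)(0.0760)² = 1.996 kg·m²; I_B = ½(12.9)(0.382)² = 0.9412 kg·m².
Taking A's sense as positive: L = (1.996)(5.78) − (0.9412)(7.66) = 4.325 kg·m²·rev/s.
Combined I = 1.996 + 0.9412 = 2.937 kg·m².
ω_f = L / I = 4.325 / 2.937 = 1.473 rev/s.
KE_i = ½ΣIω² = 2406 J; KE_f = ½(2.937)(9.253)² = 125.7 J.

ΔKE lost ≈ 2280 J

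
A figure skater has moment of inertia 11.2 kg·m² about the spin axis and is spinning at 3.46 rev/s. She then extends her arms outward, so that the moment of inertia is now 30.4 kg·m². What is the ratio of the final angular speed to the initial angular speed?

ω₂/ω₁ ≈ 0.368

With no external torque about the axis, L is conserved: I₁ω₁ = I₂ω₂.
ω₂/ω₁ = I₁/I₂ = 11.20 / 30.40 = 0.3684.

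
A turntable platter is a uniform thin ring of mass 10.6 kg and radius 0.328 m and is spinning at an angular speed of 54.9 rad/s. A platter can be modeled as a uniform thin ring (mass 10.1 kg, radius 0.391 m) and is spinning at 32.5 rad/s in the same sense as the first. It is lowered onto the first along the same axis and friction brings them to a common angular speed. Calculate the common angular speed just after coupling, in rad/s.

|ω_f| ≈ 42.0 rad/s

No external torque acts about the common axis, so total angular momentum is conserved.
Moments of inertia: I_A = (10.6)(0.328)² = 1.140 kg·m²; I_B = (10.1)(0.391)² = 1.544 kg·m².
Taking A's sense as positive: L = (1.140)(54.9) + (1.544)(32.5) = 112.8 kg·m²·rad/s.
Combined I = 1.140 + 1.544 = 2.684 kg·m².
ω_f = L / I = 112.8 / 2.684 = 42.02 rad/s.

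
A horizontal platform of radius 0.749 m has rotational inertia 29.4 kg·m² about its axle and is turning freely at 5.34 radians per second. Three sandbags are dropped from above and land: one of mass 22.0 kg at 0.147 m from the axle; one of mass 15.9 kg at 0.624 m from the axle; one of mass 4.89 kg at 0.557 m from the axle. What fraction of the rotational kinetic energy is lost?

fraction ≈ 0.218

No external torque acts about the axle; L_before = L_after.
Added inertia Σmr² = (22.0)(0.147)² + (15.9)(0.624)² + (4.89)(0.557)² = 8.184 kg·m²; I_f = 29.40 + 8.184 = 37.58 kg·m².
ω_f = I_p ω_i / I_f = (29.40)(5.34) / 37.58 = 4.177 rad/s.
KE_i = ½(29.40)(5.340 rad/s)² = 419.2 J; KE_f = ½(37.58)(4.177)² = 327.9 J.
Fraction lost = 0.2177.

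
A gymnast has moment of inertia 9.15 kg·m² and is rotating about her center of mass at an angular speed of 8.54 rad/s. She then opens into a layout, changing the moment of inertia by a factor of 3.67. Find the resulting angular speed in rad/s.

Angular momentum about the spin axis is conserved since the torque about it is zero.
I₂ = 3.67 × 9.15 = 33.58 kg·m².
ω₂ = I₁ω₁ / I₂ = (9.150)(8.54 rad/s) / (33.58) = 2.327 rad/s.

ω₂ ≈ 2.33 rad/s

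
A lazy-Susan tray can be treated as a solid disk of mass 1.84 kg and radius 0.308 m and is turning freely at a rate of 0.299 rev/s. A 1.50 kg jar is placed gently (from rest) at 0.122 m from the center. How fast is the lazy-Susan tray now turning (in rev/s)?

The added mass arrives with no angular momentum about the center, and any external torque about the center is negligible, so the system's angular momentum is conserved.
I_p = ½(1.84)(0.308)² = 0.08727 kg·m².
Added inertia Σmr² = (1.50)(0.122)² = 0.02233 kg·m²; I_f = 0.08727 + 0.02233 = 0.1096 kg·m².
ω_f = I_p ω_i / I_f = (0.08727)(0.299) / 0.1096 = 0.2381 rev/s.

ω_f ≈ 0.238 rev/s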